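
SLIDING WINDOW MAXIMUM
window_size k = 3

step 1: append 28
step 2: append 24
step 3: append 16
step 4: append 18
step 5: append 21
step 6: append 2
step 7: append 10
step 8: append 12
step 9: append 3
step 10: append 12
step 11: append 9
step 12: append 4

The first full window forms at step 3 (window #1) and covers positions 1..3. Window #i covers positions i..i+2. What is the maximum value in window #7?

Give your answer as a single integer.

step 1: append 28 -> window=[28] (not full yet)
step 2: append 24 -> window=[28, 24] (not full yet)
step 3: append 16 -> window=[28, 24, 16] -> max=28
step 4: append 18 -> window=[24, 16, 18] -> max=24
step 5: append 21 -> window=[16, 18, 21] -> max=21
step 6: append 2 -> window=[18, 21, 2] -> max=21
step 7: append 10 -> window=[21, 2, 10] -> max=21
step 8: append 12 -> window=[2, 10, 12] -> max=12
step 9: append 3 -> window=[10, 12, 3] -> max=12
Window #7 max = 12

Answer: 12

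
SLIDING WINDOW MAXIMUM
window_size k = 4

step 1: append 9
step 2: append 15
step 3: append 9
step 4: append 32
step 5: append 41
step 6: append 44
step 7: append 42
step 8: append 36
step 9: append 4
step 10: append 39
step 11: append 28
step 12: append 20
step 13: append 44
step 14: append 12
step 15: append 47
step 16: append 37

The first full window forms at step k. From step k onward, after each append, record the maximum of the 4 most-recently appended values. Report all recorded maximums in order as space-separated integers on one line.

Answer: 32 41 44 44 44 44 42 39 39 44 44 47 47

Derivation:
step 1: append 9 -> window=[9] (not full yet)
step 2: append 15 -> window=[9, 15] (not full yet)
step 3: append 9 -> window=[9, 15, 9] (not full yet)
step 4: append 32 -> window=[9, 15, 9, 32] -> max=32
step 5: append 41 -> window=[15, 9, 32, 41] -> max=41
step 6: append 44 -> window=[9, 32, 41, 44] -> max=44
step 7: append 42 -> window=[32, 41, 44, 42] -> max=44
step 8: append 36 -> window=[41, 44, 42, 36] -> max=44
step 9: append 4 -> window=[44, 42, 36, 4] -> max=44
step 10: append 39 -> window=[42, 36, 4, 39] -> max=42
step 11: append 28 -> window=[36, 4, 39, 28] -> max=39
step 12: append 20 -> window=[4, 39, 28, 20] -> max=39
step 13: append 44 -> window=[39, 28, 20, 44] -> max=44
step 14: append 12 -> window=[28, 20, 44, 12] -> max=44
step 15: append 47 -> window=[20, 44, 12, 47] -> max=47
step 16: append 37 -> window=[44, 12, 47, 37] -> max=47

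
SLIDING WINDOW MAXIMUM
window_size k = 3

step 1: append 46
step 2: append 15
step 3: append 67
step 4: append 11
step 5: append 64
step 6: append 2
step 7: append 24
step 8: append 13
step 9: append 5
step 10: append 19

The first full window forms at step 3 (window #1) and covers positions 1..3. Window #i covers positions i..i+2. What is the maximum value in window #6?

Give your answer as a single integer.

step 1: append 46 -> window=[46] (not full yet)
step 2: append 15 -> window=[46, 15] (not full yet)
step 3: append 67 -> window=[46, 15, 67] -> max=67
step 4: append 11 -> window=[15, 67, 11] -> max=67
step 5: append 64 -> window=[67, 11, 64] -> max=67
step 6: append 2 -> window=[11, 64, 2] -> max=64
step 7: append 24 -> window=[64, 2, 24] -> max=64
step 8: append 13 -> window=[2, 24, 13] -> max=24
Window #6 max = 24

Answer: 24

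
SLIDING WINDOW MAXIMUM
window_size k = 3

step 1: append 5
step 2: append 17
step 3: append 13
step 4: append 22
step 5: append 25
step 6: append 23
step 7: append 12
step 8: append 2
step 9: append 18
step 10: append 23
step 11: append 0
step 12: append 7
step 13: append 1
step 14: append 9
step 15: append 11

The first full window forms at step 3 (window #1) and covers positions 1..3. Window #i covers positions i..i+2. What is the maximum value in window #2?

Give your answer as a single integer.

step 1: append 5 -> window=[5] (not full yet)
step 2: append 17 -> window=[5, 17] (not full yet)
step 3: append 13 -> window=[5, 17, 13] -> max=17
step 4: append 22 -> window=[17, 13, 22] -> max=22
Window #2 max = 22

Answer: 22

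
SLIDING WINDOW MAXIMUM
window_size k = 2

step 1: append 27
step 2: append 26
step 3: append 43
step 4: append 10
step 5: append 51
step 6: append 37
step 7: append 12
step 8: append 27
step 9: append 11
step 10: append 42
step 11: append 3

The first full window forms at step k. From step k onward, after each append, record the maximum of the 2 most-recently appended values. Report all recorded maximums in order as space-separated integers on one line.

Answer: 27 43 43 51 51 37 27 27 42 42

Derivation:
step 1: append 27 -> window=[27] (not full yet)
step 2: append 26 -> window=[27, 26] -> max=27
step 3: append 43 -> window=[26, 43] -> max=43
step 4: append 10 -> window=[43, 10] -> max=43
step 5: append 51 -> window=[10, 51] -> max=51
step 6: append 37 -> window=[51, 37] -> max=51
step 7: append 12 -> window=[37, 12] -> max=37
step 8: append 27 -> window=[12, 27] -> max=27
step 9: append 11 -> window=[27, 11] -> max=27
step 10: append 42 -> window=[11, 42] -> max=42
step 11: append 3 -> window=[42, 3] -> max=42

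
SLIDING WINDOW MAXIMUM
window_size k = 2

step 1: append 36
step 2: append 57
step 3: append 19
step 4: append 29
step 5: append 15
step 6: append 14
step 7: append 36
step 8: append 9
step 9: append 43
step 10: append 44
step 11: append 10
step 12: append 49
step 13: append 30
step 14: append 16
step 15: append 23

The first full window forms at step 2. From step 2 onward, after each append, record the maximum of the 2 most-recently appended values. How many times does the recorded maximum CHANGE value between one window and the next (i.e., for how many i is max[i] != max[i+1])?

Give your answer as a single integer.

Answer: 8

Derivation:
step 1: append 36 -> window=[36] (not full yet)
step 2: append 57 -> window=[36, 57] -> max=57
step 3: append 19 -> window=[57, 19] -> max=57
step 4: append 29 -> window=[19, 29] -> max=29
step 5: append 15 -> window=[29, 15] -> max=29
step 6: append 14 -> window=[15, 14] -> max=15
step 7: append 36 -> window=[14, 36] -> max=36
step 8: append 9 -> window=[36, 9] -> max=36
step 9: append 43 -> window=[9, 43] -> max=43
step 10: append 44 -> window=[43, 44] -> max=44
step 11: append 10 -> window=[44, 10] -> max=44
step 12: append 49 -> window=[10, 49] -> max=49
step 13: append 30 -> window=[49, 30] -> max=49
step 14: append 16 -> window=[30, 16] -> max=30
step 15: append 23 -> window=[16, 23] -> max=23
Recorded maximums: 57 57 29 29 15 36 36 43 44 44 49 49 30 23
Changes between consecutive maximums: 8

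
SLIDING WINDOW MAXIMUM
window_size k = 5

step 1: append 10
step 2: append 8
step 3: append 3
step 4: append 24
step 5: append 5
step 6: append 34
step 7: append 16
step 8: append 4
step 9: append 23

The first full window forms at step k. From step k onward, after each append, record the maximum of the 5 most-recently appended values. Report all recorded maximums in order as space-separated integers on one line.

step 1: append 10 -> window=[10] (not full yet)
step 2: append 8 -> window=[10, 8] (not full yet)
step 3: append 3 -> window=[10, 8, 3] (not full yet)
step 4: append 24 -> window=[10, 8, 3, 24] (not full yet)
step 5: append 5 -> window=[10, 8, 3, 24, 5] -> max=24
step 6: append 34 -> window=[8, 3, 24, 5, 34] -> max=34
step 7: append 16 -> window=[3, 24, 5, 34, 16] -> max=34
step 8: append 4 -> window=[24, 5, 34, 16, 4] -> max=34
step 9: append 23 -> window=[5, 34, 16, 4, 23] -> max=34

Answer: 24 34 34 34 34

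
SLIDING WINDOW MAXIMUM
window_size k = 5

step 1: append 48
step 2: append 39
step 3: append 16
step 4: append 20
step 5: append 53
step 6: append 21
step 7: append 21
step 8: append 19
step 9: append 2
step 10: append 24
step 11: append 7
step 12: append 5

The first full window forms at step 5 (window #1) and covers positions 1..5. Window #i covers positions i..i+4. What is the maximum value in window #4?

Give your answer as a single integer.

Answer: 53

Derivation:
step 1: append 48 -> window=[48] (not full yet)
step 2: append 39 -> window=[48, 39] (not full yet)
step 3: append 16 -> window=[48, 39, 16] (not full yet)
step 4: append 20 -> window=[48, 39, 16, 20] (not full yet)
step 5: append 53 -> window=[48, 39, 16, 20, 53] -> max=53
step 6: append 21 -> window=[39, 16, 20, 53, 21] -> max=53
step 7: append 21 -> window=[16, 20, 53, 21, 21] -> max=53
step 8: append 19 -> window=[20, 53, 21, 21, 19] -> max=53
Window #4 max = 53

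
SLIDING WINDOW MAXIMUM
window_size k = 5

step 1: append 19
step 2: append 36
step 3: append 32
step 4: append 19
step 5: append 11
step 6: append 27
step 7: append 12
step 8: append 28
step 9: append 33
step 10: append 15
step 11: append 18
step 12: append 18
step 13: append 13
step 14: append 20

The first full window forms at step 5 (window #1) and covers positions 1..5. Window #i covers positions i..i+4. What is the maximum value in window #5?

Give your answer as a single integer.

step 1: append 19 -> window=[19] (not full yet)
step 2: append 36 -> window=[19, 36] (not full yet)
step 3: append 32 -> window=[19, 36, 32] (not full yet)
step 4: append 19 -> window=[19, 36, 32, 19] (not full yet)
step 5: append 11 -> window=[19, 36, 32, 19, 11] -> max=36
step 6: append 27 -> window=[36, 32, 19, 11, 27] -> max=36
step 7: append 12 -> window=[32, 19, 11, 27, 12] -> max=32
step 8: append 28 -> window=[19, 11, 27, 12, 28] -> max=28
step 9: append 33 -> window=[11, 27, 12, 28, 33] -> max=33
Window #5 max = 33

Answer: 33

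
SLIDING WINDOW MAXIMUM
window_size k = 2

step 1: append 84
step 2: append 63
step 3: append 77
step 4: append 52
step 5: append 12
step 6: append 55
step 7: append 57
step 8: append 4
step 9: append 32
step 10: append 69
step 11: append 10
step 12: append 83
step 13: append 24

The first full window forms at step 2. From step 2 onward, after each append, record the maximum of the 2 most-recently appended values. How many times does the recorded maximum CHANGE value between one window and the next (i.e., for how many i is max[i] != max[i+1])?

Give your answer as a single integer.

step 1: append 84 -> window=[84] (not full yet)
step 2: append 63 -> window=[84, 63] -> max=84
step 3: append 77 -> window=[63, 77] -> max=77
step 4: append 52 -> window=[77, 52] -> max=77
step 5: append 12 -> window=[52, 12] -> max=52
step 6: append 55 -> window=[12, 55] -> max=55
step 7: append 57 -> window=[55, 57] -> max=57
step 8: append 4 -> window=[57, 4] -> max=57
step 9: append 32 -> window=[4, 32] -> max=32
step 10: append 69 -> window=[32, 69] -> max=69
step 11: append 10 -> window=[69, 10] -> max=69
step 12: append 83 -> window=[10, 83] -> max=83
step 13: append 24 -> window=[83, 24] -> max=83
Recorded maximums: 84 77 77 52 55 57 57 32 69 69 83 83
Changes between consecutive maximums: 7

Answer: 7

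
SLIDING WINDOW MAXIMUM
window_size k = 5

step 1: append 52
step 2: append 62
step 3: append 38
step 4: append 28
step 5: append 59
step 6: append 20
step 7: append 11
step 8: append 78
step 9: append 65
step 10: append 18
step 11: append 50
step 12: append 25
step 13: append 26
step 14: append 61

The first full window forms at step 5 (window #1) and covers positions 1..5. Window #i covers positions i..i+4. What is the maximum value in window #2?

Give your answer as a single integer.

step 1: append 52 -> window=[52] (not full yet)
step 2: append 62 -> window=[52, 62] (not full yet)
step 3: append 38 -> window=[52, 62, 38] (not full yet)
step 4: append 28 -> window=[52, 62, 38, 28] (not full yet)
step 5: append 59 -> window=[52, 62, 38, 28, 59] -> max=62
step 6: append 20 -> window=[62, 38, 28, 59, 20] -> max=62
Window #2 max = 62

Answer: 62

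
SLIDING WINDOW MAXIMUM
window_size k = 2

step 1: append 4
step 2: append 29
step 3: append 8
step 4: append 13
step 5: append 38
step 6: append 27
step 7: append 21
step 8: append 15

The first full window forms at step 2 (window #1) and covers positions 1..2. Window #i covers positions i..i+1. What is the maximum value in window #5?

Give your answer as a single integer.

step 1: append 4 -> window=[4] (not full yet)
step 2: append 29 -> window=[4, 29] -> max=29
step 3: append 8 -> window=[29, 8] -> max=29
step 4: append 13 -> window=[8, 13] -> max=13
step 5: append 38 -> window=[13, 38] -> max=38
step 6: append 27 -> window=[38, 27] -> max=38
Window #5 max = 38

Answer: 38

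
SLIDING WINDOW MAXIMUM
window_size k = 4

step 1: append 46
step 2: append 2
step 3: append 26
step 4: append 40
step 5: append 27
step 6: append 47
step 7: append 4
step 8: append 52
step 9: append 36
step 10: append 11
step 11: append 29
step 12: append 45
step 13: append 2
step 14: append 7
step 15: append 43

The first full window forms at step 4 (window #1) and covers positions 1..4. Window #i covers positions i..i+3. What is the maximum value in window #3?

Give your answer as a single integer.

step 1: append 46 -> window=[46] (not full yet)
step 2: append 2 -> window=[46, 2] (not full yet)
step 3: append 26 -> window=[46, 2, 26] (not full yet)
step 4: append 40 -> window=[46, 2, 26, 40] -> max=46
step 5: append 27 -> window=[2, 26, 40, 27] -> max=40
step 6: append 47 -> window=[26, 40, 27, 47] -> max=47
Window #3 max = 47

Answer: 47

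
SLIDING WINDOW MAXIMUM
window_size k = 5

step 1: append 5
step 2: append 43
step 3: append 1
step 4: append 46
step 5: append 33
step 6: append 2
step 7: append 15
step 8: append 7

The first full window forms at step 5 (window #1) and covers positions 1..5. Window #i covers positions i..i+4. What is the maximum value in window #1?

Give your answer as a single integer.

Answer: 46

Derivation:
step 1: append 5 -> window=[5] (not full yet)
step 2: append 43 -> window=[5, 43] (not full yet)
step 3: append 1 -> window=[5, 43, 1] (not full yet)
step 4: append 46 -> window=[5, 43, 1, 46] (not full yet)
step 5: append 33 -> window=[5, 43, 1, 46, 33] -> max=46
Window #1 max = 46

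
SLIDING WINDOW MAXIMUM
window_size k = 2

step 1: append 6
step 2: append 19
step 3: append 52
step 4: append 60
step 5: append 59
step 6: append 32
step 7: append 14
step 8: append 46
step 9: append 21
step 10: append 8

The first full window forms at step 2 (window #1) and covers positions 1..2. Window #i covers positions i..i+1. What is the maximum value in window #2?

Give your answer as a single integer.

step 1: append 6 -> window=[6] (not full yet)
step 2: append 19 -> window=[6, 19] -> max=19
step 3: append 52 -> window=[19, 52] -> max=52
Window #2 max = 52

Answer: 52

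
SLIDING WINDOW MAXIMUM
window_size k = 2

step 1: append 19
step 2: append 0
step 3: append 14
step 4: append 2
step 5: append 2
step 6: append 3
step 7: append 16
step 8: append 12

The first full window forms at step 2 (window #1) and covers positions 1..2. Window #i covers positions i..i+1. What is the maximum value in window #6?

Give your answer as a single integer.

Answer: 16

Derivation:
step 1: append 19 -> window=[19] (not full yet)
step 2: append 0 -> window=[19, 0] -> max=19
step 3: append 14 -> window=[0, 14] -> max=14
step 4: append 2 -> window=[14, 2] -> max=14
step 5: append 2 -> window=[2, 2] -> max=2
step 6: append 3 -> window=[2, 3] -> max=3
step 7: append 16 -> window=[3, 16] -> max=16
Window #6 max = 16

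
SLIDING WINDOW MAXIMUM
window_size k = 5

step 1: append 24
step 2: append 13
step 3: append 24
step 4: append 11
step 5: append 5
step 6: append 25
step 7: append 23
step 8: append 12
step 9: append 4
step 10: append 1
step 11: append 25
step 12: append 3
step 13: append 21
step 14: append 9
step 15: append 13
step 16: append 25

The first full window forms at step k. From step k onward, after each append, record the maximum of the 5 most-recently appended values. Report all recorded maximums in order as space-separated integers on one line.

Answer: 24 25 25 25 25 25 25 25 25 25 25 25

Derivation:
step 1: append 24 -> window=[24] (not full yet)
step 2: append 13 -> window=[24, 13] (not full yet)
step 3: append 24 -> window=[24, 13, 24] (not full yet)
step 4: append 11 -> window=[24, 13, 24, 11] (not full yet)
step 5: append 5 -> window=[24, 13, 24, 11, 5] -> max=24
step 6: append 25 -> window=[13, 24, 11, 5, 25] -> max=25
step 7: append 23 -> window=[24, 11, 5, 25, 23] -> max=25
step 8: append 12 -> window=[11, 5, 25, 23, 12] -> max=25
step 9: append 4 -> window=[5, 25, 23, 12, 4] -> max=25
step 10: append 1 -> window=[25, 23, 12, 4, 1] -> max=25
step 11: append 25 -> window=[23, 12, 4, 1, 25] -> max=25
step 12: append 3 -> window=[12, 4, 1, 25, 3] -> max=25
step 13: append 21 -> window=[4, 1, 25, 3, 21] -> max=25
step 14: append 9 -> window=[1, 25, 3, 21, 9] -> max=25
step 15: append 13 -> window=[25, 3, 21, 9, 13] -> max=25
step 16: append 25 -> window=[3, 21, 9, 13, 25] -> max=25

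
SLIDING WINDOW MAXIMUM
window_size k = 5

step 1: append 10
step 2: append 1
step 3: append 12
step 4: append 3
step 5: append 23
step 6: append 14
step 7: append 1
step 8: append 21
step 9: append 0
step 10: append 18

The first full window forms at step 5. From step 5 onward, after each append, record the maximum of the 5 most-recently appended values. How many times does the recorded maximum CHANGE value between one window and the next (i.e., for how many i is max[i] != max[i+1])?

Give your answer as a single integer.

step 1: append 10 -> window=[10] (not full yet)
step 2: append 1 -> window=[10, 1] (not full yet)
step 3: append 12 -> window=[10, 1, 12] (not full yet)
step 4: append 3 -> window=[10, 1, 12, 3] (not full yet)
step 5: append 23 -> window=[10, 1, 12, 3, 23] -> max=23
step 6: append 14 -> window=[1, 12, 3, 23, 14] -> max=23
step 7: append 1 -> window=[12, 3, 23, 14, 1] -> max=23
step 8: append 21 -> window=[3, 23, 14, 1, 21] -> max=23
step 9: append 0 -> window=[23, 14, 1, 21, 0] -> max=23
step 10: append 18 -> window=[14, 1, 21, 0, 18] -> max=21
Recorded maximums: 23 23 23 23 23 21
Changes between consecutive maximums: 1

Answer: 1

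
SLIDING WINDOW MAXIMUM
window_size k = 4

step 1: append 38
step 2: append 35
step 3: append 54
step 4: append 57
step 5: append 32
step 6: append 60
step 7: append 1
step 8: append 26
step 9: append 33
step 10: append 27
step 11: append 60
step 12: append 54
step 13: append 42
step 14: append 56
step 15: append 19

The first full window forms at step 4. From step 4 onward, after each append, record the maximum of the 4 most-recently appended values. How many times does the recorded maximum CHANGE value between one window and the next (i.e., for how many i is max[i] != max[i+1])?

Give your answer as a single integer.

Answer: 4

Derivation:
step 1: append 38 -> window=[38] (not full yet)
step 2: append 35 -> window=[38, 35] (not full yet)
step 3: append 54 -> window=[38, 35, 54] (not full yet)
step 4: append 57 -> window=[38, 35, 54, 57] -> max=57
step 5: append 32 -> window=[35, 54, 57, 32] -> max=57
step 6: append 60 -> window=[54, 57, 32, 60] -> max=60
step 7: append 1 -> window=[57, 32, 60, 1] -> max=60
step 8: append 26 -> window=[32, 60, 1, 26] -> max=60
step 9: append 33 -> window=[60, 1, 26, 33] -> max=60
step 10: append 27 -> window=[1, 26, 33, 27] -> max=33
step 11: append 60 -> window=[26, 33, 27, 60] -> max=60
step 12: append 54 -> window=[33, 27, 60, 54] -> max=60
step 13: append 42 -> window=[27, 60, 54, 42] -> max=60
step 14: append 56 -> window=[60, 54, 42, 56] -> max=60
step 15: append 19 -> window=[54, 42, 56, 19] -> max=56
Recorded maximums: 57 57 60 60 60 60 33 60 60 60 60 56
Changes between consecutive maximums: 4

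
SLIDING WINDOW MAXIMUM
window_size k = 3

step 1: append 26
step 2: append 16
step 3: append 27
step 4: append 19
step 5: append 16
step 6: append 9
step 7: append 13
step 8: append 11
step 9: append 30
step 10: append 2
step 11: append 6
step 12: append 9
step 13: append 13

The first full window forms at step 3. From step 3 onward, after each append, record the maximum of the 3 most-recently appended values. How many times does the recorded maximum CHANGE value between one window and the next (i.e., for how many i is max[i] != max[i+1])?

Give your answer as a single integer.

step 1: append 26 -> window=[26] (not full yet)
step 2: append 16 -> window=[26, 16] (not full yet)
step 3: append 27 -> window=[26, 16, 27] -> max=27
step 4: append 19 -> window=[16, 27, 19] -> max=27
step 5: append 16 -> window=[27, 19, 16] -> max=27
step 6: append 9 -> window=[19, 16, 9] -> max=19
step 7: append 13 -> window=[16, 9, 13] -> max=16
step 8: append 11 -> window=[9, 13, 11] -> max=13
step 9: append 30 -> window=[13, 11, 30] -> max=30
step 10: append 2 -> window=[11, 30, 2] -> max=30
step 11: append 6 -> window=[30, 2, 6] -> max=30
step 12: append 9 -> window=[2, 6, 9] -> max=9
step 13: append 13 -> window=[6, 9, 13] -> max=13
Recorded maximums: 27 27 27 19 16 13 30 30 30 9 13
Changes between consecutive maximums: 6

Answer: 6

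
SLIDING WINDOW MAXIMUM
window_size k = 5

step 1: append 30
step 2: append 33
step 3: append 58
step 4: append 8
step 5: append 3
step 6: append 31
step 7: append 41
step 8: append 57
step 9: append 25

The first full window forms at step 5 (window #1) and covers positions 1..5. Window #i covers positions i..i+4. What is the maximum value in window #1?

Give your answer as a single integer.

Answer: 58

Derivation:
step 1: append 30 -> window=[30] (not full yet)
step 2: append 33 -> window=[30, 33] (not full yet)
step 3: append 58 -> window=[30, 33, 58] (not full yet)
step 4: append 8 -> window=[30, 33, 58, 8] (not full yet)
step 5: append 3 -> window=[30, 33, 58, 8, 3] -> max=58
Window #1 max = 58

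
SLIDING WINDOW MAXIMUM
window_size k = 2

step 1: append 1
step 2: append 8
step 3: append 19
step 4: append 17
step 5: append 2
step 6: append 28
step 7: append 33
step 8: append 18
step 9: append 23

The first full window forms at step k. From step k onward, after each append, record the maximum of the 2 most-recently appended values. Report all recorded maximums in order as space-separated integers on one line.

Answer: 8 19 19 17 28 33 33 23

Derivation:
step 1: append 1 -> window=[1] (not full yet)
step 2: append 8 -> window=[1, 8] -> max=8
step 3: append 19 -> window=[8, 19] -> max=19
step 4: append 17 -> window=[19, 17] -> max=19
step 5: append 2 -> window=[17, 2] -> max=17
step 6: append 28 -> window=[2, 28] -> max=28
step 7: append 33 -> window=[28, 33] -> max=33
step 8: append 18 -> window=[33, 18] -> max=33
step 9: append 23 -> window=[18, 23] -> max=23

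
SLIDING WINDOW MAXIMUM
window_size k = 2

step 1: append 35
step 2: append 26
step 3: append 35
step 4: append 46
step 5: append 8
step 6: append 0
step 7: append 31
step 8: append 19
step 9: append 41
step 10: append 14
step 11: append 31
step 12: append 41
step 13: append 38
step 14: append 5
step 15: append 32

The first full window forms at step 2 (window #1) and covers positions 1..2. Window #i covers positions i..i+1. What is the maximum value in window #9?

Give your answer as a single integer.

step 1: append 35 -> window=[35] (not full yet)
step 2: append 26 -> window=[35, 26] -> max=35
step 3: append 35 -> window=[26, 35] -> max=35
step 4: append 46 -> window=[35, 46] -> max=46
step 5: append 8 -> window=[46, 8] -> max=46
step 6: append 0 -> window=[8, 0] -> max=8
step 7: append 31 -> window=[0, 31] -> max=31
step 8: append 19 -> window=[31, 19] -> max=31
step 9: append 41 -> window=[19, 41] -> max=41
step 10: append 14 -> window=[41, 14] -> max=41
Window #9 max = 41

Answer: 41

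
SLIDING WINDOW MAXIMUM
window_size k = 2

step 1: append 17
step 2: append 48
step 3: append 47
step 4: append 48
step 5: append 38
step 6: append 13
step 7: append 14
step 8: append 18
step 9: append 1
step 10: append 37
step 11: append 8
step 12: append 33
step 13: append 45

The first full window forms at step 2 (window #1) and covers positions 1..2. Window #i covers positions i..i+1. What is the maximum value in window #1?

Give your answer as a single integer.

step 1: append 17 -> window=[17] (not full yet)
step 2: append 48 -> window=[17, 48] -> max=48
Window #1 max = 48

Answer: 48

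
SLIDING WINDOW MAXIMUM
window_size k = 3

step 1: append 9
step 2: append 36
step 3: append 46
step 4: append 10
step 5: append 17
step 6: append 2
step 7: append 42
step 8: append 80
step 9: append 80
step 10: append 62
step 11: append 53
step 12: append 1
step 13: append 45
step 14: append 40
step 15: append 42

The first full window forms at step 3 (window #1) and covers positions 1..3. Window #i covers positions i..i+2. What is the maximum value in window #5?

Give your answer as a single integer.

step 1: append 9 -> window=[9] (not full yet)
step 2: append 36 -> window=[9, 36] (not full yet)
step 3: append 46 -> window=[9, 36, 46] -> max=46
step 4: append 10 -> window=[36, 46, 10] -> max=46
step 5: append 17 -> window=[46, 10, 17] -> max=46
step 6: append 2 -> window=[10, 17, 2] -> max=17
step 7: append 42 -> window=[17, 2, 42] -> max=42
Window #5 max = 42

Answer: 42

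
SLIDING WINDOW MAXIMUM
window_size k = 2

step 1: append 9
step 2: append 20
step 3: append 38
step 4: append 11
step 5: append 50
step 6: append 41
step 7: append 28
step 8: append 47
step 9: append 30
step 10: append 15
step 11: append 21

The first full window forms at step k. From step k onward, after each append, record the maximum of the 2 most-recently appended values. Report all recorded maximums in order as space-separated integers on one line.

Answer: 20 38 38 50 50 41 47 47 30 21

Derivation:
step 1: append 9 -> window=[9] (not full yet)
step 2: append 20 -> window=[9, 20] -> max=20
step 3: append 38 -> window=[20, 38] -> max=38
step 4: append 11 -> window=[38, 11] -> max=38
step 5: append 50 -> window=[11, 50] -> max=50
step 6: append 41 -> window=[50, 41] -> max=50
step 7: append 28 -> window=[41, 28] -> max=41
step 8: append 47 -> window=[28, 47] -> max=47
step 9: append 30 -> window=[47, 30] -> max=47
step 10: append 15 -> window=[30, 15] -> max=30
step 11: append 21 -> window=[15, 21] -> max=21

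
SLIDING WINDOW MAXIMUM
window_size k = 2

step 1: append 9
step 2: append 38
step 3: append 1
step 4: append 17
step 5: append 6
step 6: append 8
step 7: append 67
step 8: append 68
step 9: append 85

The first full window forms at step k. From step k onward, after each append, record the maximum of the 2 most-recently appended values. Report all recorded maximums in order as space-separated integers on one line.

step 1: append 9 -> window=[9] (not full yet)
step 2: append 38 -> window=[9, 38] -> max=38
step 3: append 1 -> window=[38, 1] -> max=38
step 4: append 17 -> window=[1, 17] -> max=17
step 5: append 6 -> window=[17, 6] -> max=17
step 6: append 8 -> window=[6, 8] -> max=8
step 7: append 67 -> window=[8, 67] -> max=67
step 8: append 68 -> window=[67, 68] -> max=68
step 9: append 85 -> window=[68, 85] -> max=85

Answer: 38 38 17 17 8 67 68 85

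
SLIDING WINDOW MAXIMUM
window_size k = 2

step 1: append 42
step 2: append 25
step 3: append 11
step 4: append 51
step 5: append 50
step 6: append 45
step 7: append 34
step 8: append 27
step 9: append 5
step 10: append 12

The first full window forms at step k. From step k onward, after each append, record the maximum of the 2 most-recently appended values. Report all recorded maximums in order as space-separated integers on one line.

step 1: append 42 -> window=[42] (not full yet)
step 2: append 25 -> window=[42, 25] -> max=42
step 3: append 11 -> window=[25, 11] -> max=25
step 4: append 51 -> window=[11, 51] -> max=51
step 5: append 50 -> window=[51, 50] -> max=51
step 6: append 45 -> window=[50, 45] -> max=50
step 7: append 34 -> window=[45, 34] -> max=45
step 8: append 27 -> window=[34, 27] -> max=34
step 9: append 5 -> window=[27, 5] -> max=27
step 10: append 12 -> window=[5, 12] -> max=12

Answer: 42 25 51 51 50 45 34 27 12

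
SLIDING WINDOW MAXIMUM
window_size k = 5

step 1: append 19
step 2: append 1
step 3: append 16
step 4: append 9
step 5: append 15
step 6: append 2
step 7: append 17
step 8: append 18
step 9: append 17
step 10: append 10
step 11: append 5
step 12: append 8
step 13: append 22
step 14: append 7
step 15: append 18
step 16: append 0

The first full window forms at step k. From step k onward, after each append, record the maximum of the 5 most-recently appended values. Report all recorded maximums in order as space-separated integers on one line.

Answer: 19 16 17 18 18 18 18 18 22 22 22 22

Derivation:
step 1: append 19 -> window=[19] (not full yet)
step 2: append 1 -> window=[19, 1] (not full yet)
step 3: append 16 -> window=[19, 1, 16] (not full yet)
step 4: append 9 -> window=[19, 1, 16, 9] (not full yet)
step 5: append 15 -> window=[19, 1, 16, 9, 15] -> max=19
step 6: append 2 -> window=[1, 16, 9, 15, 2] -> max=16
step 7: append 17 -> window=[16, 9, 15, 2, 17] -> max=17
step 8: append 18 -> window=[9, 15, 2, 17, 18] -> max=18
step 9: append 17 -> window=[15, 2, 17, 18, 17] -> max=18
step 10: append 10 -> window=[2, 17, 18, 17, 10] -> max=18
step 11: append 5 -> window=[17, 18, 17, 10, 5] -> max=18
step 12: append 8 -> window=[18, 17, 10, 5, 8] -> max=18
step 13: append 22 -> window=[17, 10, 5, 8, 22] -> max=22
step 14: append 7 -> window=[10, 5, 8, 22, 7] -> max=22
step 15: append 18 -> window=[5, 8, 22, 7, 18] -> max=22
step 16: append 0 -> window=[8, 22, 7, 18, 0] -> max=22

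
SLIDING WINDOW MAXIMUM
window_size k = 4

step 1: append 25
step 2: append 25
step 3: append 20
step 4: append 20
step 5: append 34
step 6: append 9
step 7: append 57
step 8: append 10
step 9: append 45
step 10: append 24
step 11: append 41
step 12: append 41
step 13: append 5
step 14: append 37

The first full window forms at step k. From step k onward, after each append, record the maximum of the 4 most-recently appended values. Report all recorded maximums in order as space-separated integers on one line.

step 1: append 25 -> window=[25] (not full yet)
step 2: append 25 -> window=[25, 25] (not full yet)
step 3: append 20 -> window=[25, 25, 20] (not full yet)
step 4: append 20 -> window=[25, 25, 20, 20] -> max=25
step 5: append 34 -> window=[25, 20, 20, 34] -> max=34
step 6: append 9 -> window=[20, 20, 34, 9] -> max=34
step 7: append 57 -> window=[20, 34, 9, 57] -> max=57
step 8: append 10 -> window=[34, 9, 57, 10] -> max=57
step 9: append 45 -> window=[9, 57, 10, 45] -> max=57
step 10: append 24 -> window=[57, 10, 45, 24] -> max=57
step 11: append 41 -> window=[10, 45, 24, 41] -> max=45
step 12: append 41 -> window=[45, 24, 41, 41] -> max=45
step 13: append 5 -> window=[24, 41, 41, 5] -> max=41
step 14: append 37 -> window=[41, 41, 5, 37] -> max=41

Answer: 25 34 34 57 57 57 57 45 45 41 41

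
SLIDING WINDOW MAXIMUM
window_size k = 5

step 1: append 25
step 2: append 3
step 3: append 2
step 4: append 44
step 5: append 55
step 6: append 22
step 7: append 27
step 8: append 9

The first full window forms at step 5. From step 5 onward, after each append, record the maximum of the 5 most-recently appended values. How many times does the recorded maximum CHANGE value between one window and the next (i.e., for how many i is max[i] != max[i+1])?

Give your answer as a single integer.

step 1: append 25 -> window=[25] (not full yet)
step 2: append 3 -> window=[25, 3] (not full yet)
step 3: append 2 -> window=[25, 3, 2] (not full yet)
step 4: append 44 -> window=[25, 3, 2, 44] (not full yet)
step 5: append 55 -> window=[25, 3, 2, 44, 55] -> max=55
step 6: append 22 -> window=[3, 2, 44, 55, 22] -> max=55
step 7: append 27 -> window=[2, 44, 55, 22, 27] -> max=55
step 8: append 9 -> window=[44, 55, 22, 27, 9] -> max=55
Recorded maximums: 55 55 55 55
Changes between consecutive maximums: 0

Answer: 0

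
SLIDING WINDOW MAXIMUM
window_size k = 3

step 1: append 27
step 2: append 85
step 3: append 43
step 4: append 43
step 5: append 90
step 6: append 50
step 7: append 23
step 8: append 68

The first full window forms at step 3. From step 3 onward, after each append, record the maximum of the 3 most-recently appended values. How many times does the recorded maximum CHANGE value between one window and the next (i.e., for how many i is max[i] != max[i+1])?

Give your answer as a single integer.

step 1: append 27 -> window=[27] (not full yet)
step 2: append 85 -> window=[27, 85] (not full yet)
step 3: append 43 -> window=[27, 85, 43] -> max=85
step 4: append 43 -> window=[85, 43, 43] -> max=85
step 5: append 90 -> window=[43, 43, 90] -> max=90
step 6: append 50 -> window=[43, 90, 50] -> max=90
step 7: append 23 -> window=[90, 50, 23] -> max=90
step 8: append 68 -> window=[50, 23, 68] -> max=68
Recorded maximums: 85 85 90 90 90 68
Changes between consecutive maximums: 2

Answer: 2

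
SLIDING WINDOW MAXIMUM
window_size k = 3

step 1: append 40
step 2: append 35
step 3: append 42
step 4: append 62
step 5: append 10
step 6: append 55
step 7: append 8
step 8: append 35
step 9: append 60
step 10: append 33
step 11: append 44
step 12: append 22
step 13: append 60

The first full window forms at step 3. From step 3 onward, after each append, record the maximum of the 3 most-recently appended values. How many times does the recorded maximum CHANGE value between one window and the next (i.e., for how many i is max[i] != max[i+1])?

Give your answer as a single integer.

Answer: 5

Derivation:
step 1: append 40 -> window=[40] (not full yet)
step 2: append 35 -> window=[40, 35] (not full yet)
step 3: append 42 -> window=[40, 35, 42] -> max=42
step 4: append 62 -> window=[35, 42, 62] -> max=62
step 5: append 10 -> window=[42, 62, 10] -> max=62
step 6: append 55 -> window=[62, 10, 55] -> max=62
step 7: append 8 -> window=[10, 55, 8] -> max=55
step 8: append 35 -> window=[55, 8, 35] -> max=55
step 9: append 60 -> window=[8, 35, 60] -> max=60
step 10: append 33 -> window=[35, 60, 33] -> max=60
step 11: append 44 -> window=[60, 33, 44] -> max=60
step 12: append 22 -> window=[33, 44, 22] -> max=44
step 13: append 60 -> window=[44, 22, 60] -> max=60
Recorded maximums: 42 62 62 62 55 55 60 60 60 44 60
Changes between consecutive maximums: 5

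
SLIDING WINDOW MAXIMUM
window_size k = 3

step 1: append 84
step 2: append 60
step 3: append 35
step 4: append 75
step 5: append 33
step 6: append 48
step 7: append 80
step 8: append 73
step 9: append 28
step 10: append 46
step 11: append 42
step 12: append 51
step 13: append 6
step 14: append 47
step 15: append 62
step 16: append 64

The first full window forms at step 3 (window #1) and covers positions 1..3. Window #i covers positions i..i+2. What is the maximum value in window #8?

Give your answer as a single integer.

step 1: append 84 -> window=[84] (not full yet)
step 2: append 60 -> window=[84, 60] (not full yet)
step 3: append 35 -> window=[84, 60, 35] -> max=84
step 4: append 75 -> window=[60, 35, 75] -> max=75
step 5: append 33 -> window=[35, 75, 33] -> max=75
step 6: append 48 -> window=[75, 33, 48] -> max=75
step 7: append 80 -> window=[33, 48, 80] -> max=80
step 8: append 73 -> window=[48, 80, 73] -> max=80
step 9: append 28 -> window=[80, 73, 28] -> max=80
step 10: append 46 -> window=[73, 28, 46] -> max=73
Window #8 max = 73

Answer: 73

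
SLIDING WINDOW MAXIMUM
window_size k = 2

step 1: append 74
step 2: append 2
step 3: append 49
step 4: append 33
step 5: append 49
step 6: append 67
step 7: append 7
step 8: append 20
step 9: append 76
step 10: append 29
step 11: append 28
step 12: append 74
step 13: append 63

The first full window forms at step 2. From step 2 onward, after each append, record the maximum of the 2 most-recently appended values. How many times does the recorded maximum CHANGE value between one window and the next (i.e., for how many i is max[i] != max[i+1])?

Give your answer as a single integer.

Answer: 6

Derivation:
step 1: append 74 -> window=[74] (not full yet)
step 2: append 2 -> window=[74, 2] -> max=74
step 3: append 49 -> window=[2, 49] -> max=49
step 4: append 33 -> window=[49, 33] -> max=49
step 5: append 49 -> window=[33, 49] -> max=49
step 6: append 67 -> window=[49, 67] -> max=67
step 7: append 7 -> window=[67, 7] -> max=67
step 8: append 20 -> window=[7, 20] -> max=20
step 9: append 76 -> window=[20, 76] -> max=76
step 10: append 29 -> window=[76, 29] -> max=76
step 11: append 28 -> window=[29, 28] -> max=29
step 12: append 74 -> window=[28, 74] -> max=74
step 13: append 63 -> window=[74, 63] -> max=74
Recorded maximums: 74 49 49 49 67 67 20 76 76 29 74 74
Changes between consecutive maximums: 6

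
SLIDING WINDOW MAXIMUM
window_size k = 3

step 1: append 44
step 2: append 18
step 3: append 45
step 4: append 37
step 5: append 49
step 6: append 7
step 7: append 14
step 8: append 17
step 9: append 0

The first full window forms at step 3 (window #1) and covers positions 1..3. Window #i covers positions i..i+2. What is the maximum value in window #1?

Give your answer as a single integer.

step 1: append 44 -> window=[44] (not full yet)
step 2: append 18 -> window=[44, 18] (not full yet)
step 3: append 45 -> window=[44, 18, 45] -> max=45
Window #1 max = 45

Answer: 45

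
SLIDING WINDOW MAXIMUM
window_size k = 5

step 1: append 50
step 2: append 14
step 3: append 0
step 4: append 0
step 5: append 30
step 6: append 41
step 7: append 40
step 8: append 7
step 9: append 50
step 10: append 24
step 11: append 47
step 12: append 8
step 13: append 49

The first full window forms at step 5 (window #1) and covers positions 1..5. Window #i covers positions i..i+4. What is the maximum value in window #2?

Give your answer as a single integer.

Answer: 41

Derivation:
step 1: append 50 -> window=[50] (not full yet)
step 2: append 14 -> window=[50, 14] (not full yet)
step 3: append 0 -> window=[50, 14, 0] (not full yet)
step 4: append 0 -> window=[50, 14, 0, 0] (not full yet)
step 5: append 30 -> window=[50, 14, 0, 0, 30] -> max=50
step 6: append 41 -> window=[14, 0, 0, 30, 41] -> max=41
Window #2 max = 41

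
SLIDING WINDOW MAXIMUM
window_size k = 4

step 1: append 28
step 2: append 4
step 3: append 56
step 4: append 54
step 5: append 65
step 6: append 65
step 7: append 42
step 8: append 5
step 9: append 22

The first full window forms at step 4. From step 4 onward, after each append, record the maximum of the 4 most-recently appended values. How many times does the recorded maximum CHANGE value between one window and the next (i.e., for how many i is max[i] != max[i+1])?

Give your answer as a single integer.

step 1: append 28 -> window=[28] (not full yet)
step 2: append 4 -> window=[28, 4] (not full yet)
step 3: append 56 -> window=[28, 4, 56] (not full yet)
step 4: append 54 -> window=[28, 4, 56, 54] -> max=56
step 5: append 65 -> window=[4, 56, 54, 65] -> max=65
step 6: append 65 -> window=[56, 54, 65, 65] -> max=65
step 7: append 42 -> window=[54, 65, 65, 42] -> max=65
step 8: append 5 -> window=[65, 65, 42, 5] -> max=65
step 9: append 22 -> window=[65, 42, 5, 22] -> max=65
Recorded maximums: 56 65 65 65 65 65
Changes between consecutive maximums: 1

Answer: 1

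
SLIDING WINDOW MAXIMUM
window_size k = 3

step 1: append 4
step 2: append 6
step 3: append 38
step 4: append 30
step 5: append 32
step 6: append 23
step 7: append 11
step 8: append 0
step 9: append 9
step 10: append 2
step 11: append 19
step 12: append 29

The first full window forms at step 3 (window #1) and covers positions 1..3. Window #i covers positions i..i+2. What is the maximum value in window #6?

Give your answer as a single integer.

Answer: 23

Derivation:
step 1: append 4 -> window=[4] (not full yet)
step 2: append 6 -> window=[4, 6] (not full yet)
step 3: append 38 -> window=[4, 6, 38] -> max=38
step 4: append 30 -> window=[6, 38, 30] -> max=38
step 5: append 32 -> window=[38, 30, 32] -> max=38
step 6: append 23 -> window=[30, 32, 23] -> max=32
step 7: append 11 -> window=[32, 23, 11] -> max=32
step 8: append 0 -> window=[23, 11, 0] -> max=23
Window #6 max = 23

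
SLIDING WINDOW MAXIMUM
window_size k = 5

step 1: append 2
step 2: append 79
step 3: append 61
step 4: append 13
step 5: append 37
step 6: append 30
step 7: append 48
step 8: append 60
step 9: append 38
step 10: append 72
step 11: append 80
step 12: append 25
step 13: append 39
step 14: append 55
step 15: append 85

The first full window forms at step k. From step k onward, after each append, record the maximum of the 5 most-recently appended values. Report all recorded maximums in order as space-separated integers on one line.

step 1: append 2 -> window=[2] (not full yet)
step 2: append 79 -> window=[2, 79] (not full yet)
step 3: append 61 -> window=[2, 79, 61] (not full yet)
step 4: append 13 -> window=[2, 79, 61, 13] (not full yet)
step 5: append 37 -> window=[2, 79, 61, 13, 37] -> max=79
step 6: append 30 -> window=[79, 61, 13, 37, 30] -> max=79
step 7: append 48 -> window=[61, 13, 37, 30, 48] -> max=61
step 8: append 60 -> window=[13, 37, 30, 48, 60] -> max=60
step 9: append 38 -> window=[37, 30, 48, 60, 38] -> max=60
step 10: append 72 -> window=[30, 48, 60, 38, 72] -> max=72
step 11: append 80 -> window=[48, 60, 38, 72, 80] -> max=80
step 12: append 25 -> window=[60, 38, 72, 80, 25] -> max=80
step 13: append 39 -> window=[38, 72, 80, 25, 39] -> max=80
step 14: append 55 -> window=[72, 80, 25, 39, 55] -> max=80
step 15: append 85 -> window=[80, 25, 39, 55, 85] -> max=85

Answer: 79 79 61 60 60 72 80 80 80 80 85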